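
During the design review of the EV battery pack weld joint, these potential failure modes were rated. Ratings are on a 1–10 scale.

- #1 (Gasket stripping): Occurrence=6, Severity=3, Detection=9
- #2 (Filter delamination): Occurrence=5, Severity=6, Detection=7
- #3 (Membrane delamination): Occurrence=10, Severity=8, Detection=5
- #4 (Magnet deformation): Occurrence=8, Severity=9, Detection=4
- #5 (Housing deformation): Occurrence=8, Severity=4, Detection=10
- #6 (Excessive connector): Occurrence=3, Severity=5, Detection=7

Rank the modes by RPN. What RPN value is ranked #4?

RPN = Severity × Occurrence × Detection:
  #1: 3 × 6 × 9 = 162
  #2: 6 × 5 × 7 = 210
  #3: 8 × 10 × 5 = 400
  #4: 9 × 8 × 4 = 288
  #5: 4 × 8 × 10 = 320
  #6: 5 × 3 × 7 = 105
Sorted descending: 400, 320, 288, 210, 162, 105.
The fourth-highest RPN is 210 (#2).

210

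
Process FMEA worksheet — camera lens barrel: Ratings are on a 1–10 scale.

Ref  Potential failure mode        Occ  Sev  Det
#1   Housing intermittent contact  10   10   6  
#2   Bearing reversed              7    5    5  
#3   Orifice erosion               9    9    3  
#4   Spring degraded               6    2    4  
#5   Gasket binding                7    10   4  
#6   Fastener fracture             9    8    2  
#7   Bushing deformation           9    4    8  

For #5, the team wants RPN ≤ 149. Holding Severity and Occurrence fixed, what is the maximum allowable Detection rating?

#5: S=10, O=7, D=4 → current RPN = 280.
Fixed product = 70. Need 70 × D ≤ 149, so D ≤ 149/70 = 2.13.
Maximum integer Detection rating = 2 (gives RPN 140; D=3 would give 210 > 149).

2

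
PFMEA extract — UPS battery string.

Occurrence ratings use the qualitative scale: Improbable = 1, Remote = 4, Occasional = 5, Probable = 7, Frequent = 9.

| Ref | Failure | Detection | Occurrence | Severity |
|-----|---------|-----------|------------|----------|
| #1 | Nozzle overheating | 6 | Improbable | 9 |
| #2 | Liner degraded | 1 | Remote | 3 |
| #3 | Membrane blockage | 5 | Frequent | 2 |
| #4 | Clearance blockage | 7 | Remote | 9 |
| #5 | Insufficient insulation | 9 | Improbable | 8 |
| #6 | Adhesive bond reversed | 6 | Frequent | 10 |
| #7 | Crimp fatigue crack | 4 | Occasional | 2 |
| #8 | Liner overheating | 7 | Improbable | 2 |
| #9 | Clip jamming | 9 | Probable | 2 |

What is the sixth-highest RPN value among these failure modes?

54

RPN = Severity × Occurrence × Detection:
  #1: 9 × 1 × 6 = 54
  #2: 3 × 4 × 1 = 12
  #3: 2 × 9 × 5 = 90
  #4: 9 × 4 × 7 = 252
  #5: 8 × 1 × 9 = 72
  #6: 10 × 9 × 6 = 540
  #7: 2 × 5 × 4 = 40
  #8: 2 × 1 × 7 = 14
  #9: 2 × 7 × 9 = 126
Sorted descending: 540, 252, 126, 90, 72, 54, 40, 14, 12.
The sixth-highest RPN is 54 (#1).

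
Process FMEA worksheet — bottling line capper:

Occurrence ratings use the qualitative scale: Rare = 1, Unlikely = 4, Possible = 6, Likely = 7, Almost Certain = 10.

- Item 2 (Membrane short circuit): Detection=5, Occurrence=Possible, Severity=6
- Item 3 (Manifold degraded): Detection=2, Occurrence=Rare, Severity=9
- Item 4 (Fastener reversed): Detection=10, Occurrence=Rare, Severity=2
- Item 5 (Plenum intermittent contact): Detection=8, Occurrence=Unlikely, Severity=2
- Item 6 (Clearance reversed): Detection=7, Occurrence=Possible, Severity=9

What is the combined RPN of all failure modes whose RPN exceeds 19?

642

RPN = Severity × Occurrence × Detection:
  Item 2: 6 × 6 × 5 = 180
  Item 3: 9 × 1 × 2 = 18
  Item 4: 2 × 1 × 10 = 20
  Item 5: 2 × 4 × 8 = 64
  Item 6: 9 × 6 × 7 = 378
RPN > 19: Item 2 (180), Item 4 (20), Item 5 (64), Item 6 (378).
Sum: 180 + 20 + 64 + 378 = 642.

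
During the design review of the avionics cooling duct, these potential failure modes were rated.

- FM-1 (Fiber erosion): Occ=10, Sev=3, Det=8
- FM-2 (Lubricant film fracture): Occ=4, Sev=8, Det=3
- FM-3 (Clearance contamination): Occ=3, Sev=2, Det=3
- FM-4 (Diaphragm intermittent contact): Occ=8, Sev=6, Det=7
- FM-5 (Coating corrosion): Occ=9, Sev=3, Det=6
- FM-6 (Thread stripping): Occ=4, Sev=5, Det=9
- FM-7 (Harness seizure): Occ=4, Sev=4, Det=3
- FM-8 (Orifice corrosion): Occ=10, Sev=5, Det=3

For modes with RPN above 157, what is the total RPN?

918

RPN = Severity × Occurrence × Detection:
  FM-1: 3 × 10 × 8 = 240
  FM-2: 8 × 4 × 3 = 96
  FM-3: 2 × 3 × 3 = 18
  FM-4: 6 × 8 × 7 = 336
  FM-5: 3 × 9 × 6 = 162
  FM-6: 5 × 4 × 9 = 180
  FM-7: 4 × 4 × 3 = 48
  FM-8: 5 × 10 × 3 = 150
RPN > 157: FM-1 (240), FM-4 (336), FM-5 (162), FM-6 (180).
Sum: 240 + 336 + 162 + 180 = 918.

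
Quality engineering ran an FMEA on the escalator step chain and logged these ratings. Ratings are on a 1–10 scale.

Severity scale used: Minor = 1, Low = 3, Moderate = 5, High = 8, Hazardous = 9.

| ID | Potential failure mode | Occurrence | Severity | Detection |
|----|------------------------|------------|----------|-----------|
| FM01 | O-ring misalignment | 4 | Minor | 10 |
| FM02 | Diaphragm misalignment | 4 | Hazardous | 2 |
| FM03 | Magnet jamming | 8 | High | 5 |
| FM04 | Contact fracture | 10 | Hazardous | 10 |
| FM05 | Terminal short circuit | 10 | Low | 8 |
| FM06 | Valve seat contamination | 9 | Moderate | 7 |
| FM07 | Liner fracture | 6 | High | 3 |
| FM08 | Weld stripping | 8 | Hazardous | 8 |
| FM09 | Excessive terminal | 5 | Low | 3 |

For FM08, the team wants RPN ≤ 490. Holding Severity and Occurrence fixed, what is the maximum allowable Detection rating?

6

FM08: S=9, O=8, D=8 → current RPN = 576.
Fixed product = 72. Need 72 × D ≤ 490, so D ≤ 490/72 = 6.81.
Maximum integer Detection rating = 6 (gives RPN 432; D=7 would give 504 > 490).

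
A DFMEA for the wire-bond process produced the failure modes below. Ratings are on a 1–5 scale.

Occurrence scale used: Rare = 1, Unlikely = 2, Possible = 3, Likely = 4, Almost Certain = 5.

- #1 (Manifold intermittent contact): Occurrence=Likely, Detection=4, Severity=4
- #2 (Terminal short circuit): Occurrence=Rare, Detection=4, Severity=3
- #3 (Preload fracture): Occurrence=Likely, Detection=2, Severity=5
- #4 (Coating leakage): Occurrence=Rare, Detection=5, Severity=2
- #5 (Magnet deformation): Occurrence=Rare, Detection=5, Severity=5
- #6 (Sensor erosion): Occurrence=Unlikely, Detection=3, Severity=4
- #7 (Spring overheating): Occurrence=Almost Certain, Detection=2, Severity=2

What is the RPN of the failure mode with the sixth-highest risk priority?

12

RPN = Severity × Occurrence × Detection:
  #1: 4 × 4 × 4 = 64
  #2: 3 × 1 × 4 = 12
  #3: 5 × 4 × 2 = 40
  #4: 2 × 1 × 5 = 10
  #5: 5 × 1 × 5 = 25
  #6: 4 × 2 × 3 = 24
  #7: 2 × 5 × 2 = 20
Sorted descending: 64, 40, 25, 24, 20, 12, 10.
The sixth-highest RPN is 12 (#2).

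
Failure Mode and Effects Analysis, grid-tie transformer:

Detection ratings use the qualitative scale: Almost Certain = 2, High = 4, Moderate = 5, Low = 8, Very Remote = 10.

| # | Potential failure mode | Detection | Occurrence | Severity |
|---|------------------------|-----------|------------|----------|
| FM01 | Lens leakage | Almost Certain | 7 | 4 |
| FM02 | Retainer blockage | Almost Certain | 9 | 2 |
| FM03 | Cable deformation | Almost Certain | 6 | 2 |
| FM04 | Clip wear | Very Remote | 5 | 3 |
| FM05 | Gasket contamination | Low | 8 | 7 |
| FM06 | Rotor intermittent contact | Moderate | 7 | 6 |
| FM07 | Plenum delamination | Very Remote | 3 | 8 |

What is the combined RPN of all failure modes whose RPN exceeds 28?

1140

RPN = Severity × Occurrence × Detection:
  FM01: 4 × 7 × 2 = 56
  FM02: 2 × 9 × 2 = 36
  FM03: 2 × 6 × 2 = 24
  FM04: 3 × 5 × 10 = 150
  FM05: 7 × 8 × 8 = 448
  FM06: 6 × 7 × 5 = 210
  FM07: 8 × 3 × 10 = 240
RPN > 28: FM01 (56), FM02 (36), FM04 (150), FM05 (448), FM06 (210), FM07 (240).
Sum: 56 + 36 + 150 + 448 + 210 + 240 = 1140.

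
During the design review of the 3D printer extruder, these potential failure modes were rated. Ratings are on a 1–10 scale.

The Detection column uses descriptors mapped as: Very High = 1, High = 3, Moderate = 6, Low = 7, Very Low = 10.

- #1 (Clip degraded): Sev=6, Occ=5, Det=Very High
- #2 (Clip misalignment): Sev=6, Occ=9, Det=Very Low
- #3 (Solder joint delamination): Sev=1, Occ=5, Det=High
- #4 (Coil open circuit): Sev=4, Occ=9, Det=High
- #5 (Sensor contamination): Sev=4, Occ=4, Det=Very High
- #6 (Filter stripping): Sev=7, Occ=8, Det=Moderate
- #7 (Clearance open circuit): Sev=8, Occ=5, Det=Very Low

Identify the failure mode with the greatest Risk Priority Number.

#2

RPN = Severity × Occurrence × Detection:
  #1: 6 × 5 × 1 = 30
  #2: 6 × 9 × 10 = 540
  #3: 1 × 5 × 3 = 15
  #4: 4 × 9 × 3 = 108
  #5: 4 × 4 × 1 = 16
  #6: 7 × 8 × 6 = 336
  #7: 8 × 5 × 10 = 400
Highest RPN is 540 → #2.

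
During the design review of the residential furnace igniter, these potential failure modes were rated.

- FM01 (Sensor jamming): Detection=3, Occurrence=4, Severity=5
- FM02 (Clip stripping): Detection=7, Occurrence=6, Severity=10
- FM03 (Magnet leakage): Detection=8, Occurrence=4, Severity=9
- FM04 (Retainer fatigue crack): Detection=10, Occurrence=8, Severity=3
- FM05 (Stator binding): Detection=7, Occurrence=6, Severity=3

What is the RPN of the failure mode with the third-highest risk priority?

240

RPN = Severity × Occurrence × Detection:
  FM01: 5 × 4 × 3 = 60
  FM02: 10 × 6 × 7 = 420
  FM03: 9 × 4 × 8 = 288
  FM04: 3 × 8 × 10 = 240
  FM05: 3 × 6 × 7 = 126
Sorted descending: 420, 288, 240, 126, 60.
The third-highest RPN is 240 (FM04).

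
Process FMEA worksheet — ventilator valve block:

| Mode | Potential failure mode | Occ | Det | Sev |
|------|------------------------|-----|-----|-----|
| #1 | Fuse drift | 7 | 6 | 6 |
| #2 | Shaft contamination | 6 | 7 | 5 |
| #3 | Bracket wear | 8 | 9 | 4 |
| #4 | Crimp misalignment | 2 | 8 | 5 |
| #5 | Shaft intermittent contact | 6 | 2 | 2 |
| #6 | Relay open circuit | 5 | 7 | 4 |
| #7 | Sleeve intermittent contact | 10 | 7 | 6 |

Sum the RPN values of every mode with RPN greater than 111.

1310

RPN = Severity × Occurrence × Detection:
  #1: 6 × 7 × 6 = 252
  #2: 5 × 6 × 7 = 210
  #3: 4 × 8 × 9 = 288
  #4: 5 × 2 × 8 = 80
  #5: 2 × 6 × 2 = 24
  #6: 4 × 5 × 7 = 140
  #7: 6 × 10 × 7 = 420
RPN > 111: #1 (252), #2 (210), #3 (288), #6 (140), #7 (420).
Sum: 252 + 210 + 288 + 140 + 420 = 1310.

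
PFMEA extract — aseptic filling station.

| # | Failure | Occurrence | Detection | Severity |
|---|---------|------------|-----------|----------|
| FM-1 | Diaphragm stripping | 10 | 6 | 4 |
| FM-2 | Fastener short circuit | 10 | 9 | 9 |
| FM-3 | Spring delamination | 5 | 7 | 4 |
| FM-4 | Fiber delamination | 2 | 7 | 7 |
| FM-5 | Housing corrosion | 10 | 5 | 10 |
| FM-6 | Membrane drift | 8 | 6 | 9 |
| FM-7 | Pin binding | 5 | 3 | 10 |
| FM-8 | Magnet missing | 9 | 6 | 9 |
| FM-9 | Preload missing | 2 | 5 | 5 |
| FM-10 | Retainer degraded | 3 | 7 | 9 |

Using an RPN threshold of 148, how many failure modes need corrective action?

RPN = Severity × Occurrence × Detection:
  FM-1: 4 × 10 × 6 = 240
  FM-2: 9 × 10 × 9 = 810
  FM-3: 4 × 5 × 7 = 140
  FM-4: 7 × 2 × 7 = 98
  FM-5: 10 × 10 × 5 = 500
  FM-6: 9 × 8 × 6 = 432
  FM-7: 10 × 5 × 3 = 150
  FM-8: 9 × 9 × 6 = 486
  FM-9: 5 × 2 × 5 = 50
  FM-10: 9 × 3 × 7 = 189
Modes with RPN ≥ 148: FM-1 (240), FM-2 (810), FM-5 (500), FM-6 (432), FM-7 (150), FM-8 (486), FM-10 (189) → 7.

7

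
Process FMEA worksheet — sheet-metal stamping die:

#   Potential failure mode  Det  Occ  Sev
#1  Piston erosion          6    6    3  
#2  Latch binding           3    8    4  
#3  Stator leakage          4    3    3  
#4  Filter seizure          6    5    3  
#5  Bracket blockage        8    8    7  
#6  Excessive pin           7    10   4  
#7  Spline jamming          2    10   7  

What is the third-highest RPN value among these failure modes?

RPN = Severity × Occurrence × Detection:
  #1: 3 × 6 × 6 = 108
  #2: 4 × 8 × 3 = 96
  #3: 3 × 3 × 4 = 36
  #4: 3 × 5 × 6 = 90
  #5: 7 × 8 × 8 = 448
  #6: 4 × 10 × 7 = 280
  #7: 7 × 10 × 2 = 140
Sorted descending: 448, 280, 140, 108, 96, 90, 36.
The third-highest RPN is 140 (#7).

140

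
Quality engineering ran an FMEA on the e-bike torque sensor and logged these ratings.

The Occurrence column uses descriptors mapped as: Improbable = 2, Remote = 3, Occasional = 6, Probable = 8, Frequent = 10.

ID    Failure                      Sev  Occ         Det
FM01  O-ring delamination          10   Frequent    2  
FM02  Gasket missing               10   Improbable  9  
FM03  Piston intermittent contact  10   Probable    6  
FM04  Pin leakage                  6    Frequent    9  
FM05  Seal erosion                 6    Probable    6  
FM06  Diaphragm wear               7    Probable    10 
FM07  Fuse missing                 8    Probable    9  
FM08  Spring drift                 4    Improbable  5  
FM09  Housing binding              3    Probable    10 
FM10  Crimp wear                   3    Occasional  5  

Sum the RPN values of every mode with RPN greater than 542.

1136

RPN = Severity × Occurrence × Detection:
  FM01: 10 × 10 × 2 = 200
  FM02: 10 × 2 × 9 = 180
  FM03: 10 × 8 × 6 = 480
  FM04: 6 × 10 × 9 = 540
  FM05: 6 × 8 × 6 = 288
  FM06: 7 × 8 × 10 = 560
  FM07: 8 × 8 × 9 = 576
  FM08: 4 × 2 × 5 = 40
  FM09: 3 × 8 × 10 = 240
  FM10: 3 × 6 × 5 = 90
RPN > 542: FM06 (560), FM07 (576).
Sum: 560 + 576 = 1136.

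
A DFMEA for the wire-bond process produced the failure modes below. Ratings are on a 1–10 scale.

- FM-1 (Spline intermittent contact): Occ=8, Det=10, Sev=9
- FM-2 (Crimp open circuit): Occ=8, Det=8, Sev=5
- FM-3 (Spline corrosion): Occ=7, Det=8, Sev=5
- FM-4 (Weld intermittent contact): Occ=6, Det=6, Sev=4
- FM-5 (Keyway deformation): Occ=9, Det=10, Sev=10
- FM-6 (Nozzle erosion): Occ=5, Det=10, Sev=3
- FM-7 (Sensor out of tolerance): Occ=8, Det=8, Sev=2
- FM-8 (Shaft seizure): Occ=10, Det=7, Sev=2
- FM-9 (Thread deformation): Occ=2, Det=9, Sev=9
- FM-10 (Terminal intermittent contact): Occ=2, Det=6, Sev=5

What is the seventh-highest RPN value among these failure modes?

RPN = Severity × Occurrence × Detection:
  FM-1: 9 × 8 × 10 = 720
  FM-2: 5 × 8 × 8 = 320
  FM-3: 5 × 7 × 8 = 280
  FM-4: 4 × 6 × 6 = 144
  FM-5: 10 × 9 × 10 = 900
  FM-6: 3 × 5 × 10 = 150
  FM-7: 2 × 8 × 8 = 128
  FM-8: 2 × 10 × 7 = 140
  FM-9: 9 × 2 × 9 = 162
  FM-10: 5 × 2 × 6 = 60
Sorted descending: 900, 720, 320, 280, 162, 150, 144, 140, 128, 60.
The seventh-highest RPN is 144 (FM-4).

144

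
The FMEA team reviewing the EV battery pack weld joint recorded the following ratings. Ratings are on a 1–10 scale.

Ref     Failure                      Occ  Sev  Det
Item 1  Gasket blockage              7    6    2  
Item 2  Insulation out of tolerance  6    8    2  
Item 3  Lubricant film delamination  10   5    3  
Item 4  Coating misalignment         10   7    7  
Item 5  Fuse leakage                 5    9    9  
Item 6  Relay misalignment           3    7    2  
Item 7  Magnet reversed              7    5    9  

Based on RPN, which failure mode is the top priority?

RPN = Severity × Occurrence × Detection:
  Item 1: 6 × 7 × 2 = 84
  Item 2: 8 × 6 × 2 = 96
  Item 3: 5 × 10 × 3 = 150
  Item 4: 7 × 10 × 7 = 490
  Item 5: 9 × 5 × 9 = 405
  Item 6: 7 × 3 × 2 = 42
  Item 7: 5 × 7 × 9 = 315
Highest RPN is 490 → Item 4.

Item 4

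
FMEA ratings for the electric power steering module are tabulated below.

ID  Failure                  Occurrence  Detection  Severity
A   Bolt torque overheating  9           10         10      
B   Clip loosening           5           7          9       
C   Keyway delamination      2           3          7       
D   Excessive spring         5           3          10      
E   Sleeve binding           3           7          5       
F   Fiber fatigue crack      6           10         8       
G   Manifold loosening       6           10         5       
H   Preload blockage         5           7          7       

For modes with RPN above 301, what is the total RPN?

1695

RPN = Severity × Occurrence × Detection:
  A: 10 × 9 × 10 = 900
  B: 9 × 5 × 7 = 315
  C: 7 × 2 × 3 = 42
  D: 10 × 5 × 3 = 150
  E: 5 × 3 × 7 = 105
  F: 8 × 6 × 10 = 480
  G: 5 × 6 × 10 = 300
  H: 7 × 5 × 7 = 245
RPN > 301: A (900), B (315), F (480).
Sum: 900 + 315 + 480 = 1695.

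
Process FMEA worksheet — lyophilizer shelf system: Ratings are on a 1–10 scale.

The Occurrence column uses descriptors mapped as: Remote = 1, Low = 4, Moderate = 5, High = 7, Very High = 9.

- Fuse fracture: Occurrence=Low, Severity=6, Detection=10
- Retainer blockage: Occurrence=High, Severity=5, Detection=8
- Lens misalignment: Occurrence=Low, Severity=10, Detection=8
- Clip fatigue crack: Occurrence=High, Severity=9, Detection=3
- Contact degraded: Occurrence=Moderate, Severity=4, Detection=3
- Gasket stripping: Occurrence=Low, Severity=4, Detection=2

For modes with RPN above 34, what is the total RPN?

1089

RPN = Severity × Occurrence × Detection:
  Fuse fracture: 6 × 4 × 10 = 240
  Retainer blockage: 5 × 7 × 8 = 280
  Lens misalignment: 10 × 4 × 8 = 320
  Clip fatigue crack: 9 × 7 × 3 = 189
  Contact degraded: 4 × 5 × 3 = 60
  Gasket stripping: 4 × 4 × 2 = 32
RPN > 34: Fuse fracture (240), Retainer blockage (280), Lens misalignment (320), Clip fatigue crack (189), Contact degraded (60).
Sum: 240 + 280 + 320 + 189 + 60 = 1089.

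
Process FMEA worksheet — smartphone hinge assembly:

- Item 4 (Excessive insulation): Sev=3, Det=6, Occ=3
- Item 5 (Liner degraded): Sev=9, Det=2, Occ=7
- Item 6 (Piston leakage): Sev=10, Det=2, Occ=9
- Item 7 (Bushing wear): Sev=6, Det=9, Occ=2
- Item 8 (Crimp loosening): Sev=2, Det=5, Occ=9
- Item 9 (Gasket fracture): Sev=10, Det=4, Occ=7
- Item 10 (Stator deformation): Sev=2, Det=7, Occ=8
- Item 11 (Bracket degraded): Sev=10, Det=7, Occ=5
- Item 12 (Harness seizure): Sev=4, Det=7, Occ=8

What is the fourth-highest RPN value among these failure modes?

180

RPN = Severity × Occurrence × Detection:
  Item 4: 3 × 3 × 6 = 54
  Item 5: 9 × 7 × 2 = 126
  Item 6: 10 × 9 × 2 = 180
  Item 7: 6 × 2 × 9 = 108
  Item 8: 2 × 9 × 5 = 90
  Item 9: 10 × 7 × 4 = 280
  Item 10: 2 × 8 × 7 = 112
  Item 11: 10 × 5 × 7 = 350
  Item 12: 4 × 8 × 7 = 224
Sorted descending: 350, 280, 224, 180, 126, 112, 108, 90, 54.
The fourth-highest RPN is 180 (Item 6).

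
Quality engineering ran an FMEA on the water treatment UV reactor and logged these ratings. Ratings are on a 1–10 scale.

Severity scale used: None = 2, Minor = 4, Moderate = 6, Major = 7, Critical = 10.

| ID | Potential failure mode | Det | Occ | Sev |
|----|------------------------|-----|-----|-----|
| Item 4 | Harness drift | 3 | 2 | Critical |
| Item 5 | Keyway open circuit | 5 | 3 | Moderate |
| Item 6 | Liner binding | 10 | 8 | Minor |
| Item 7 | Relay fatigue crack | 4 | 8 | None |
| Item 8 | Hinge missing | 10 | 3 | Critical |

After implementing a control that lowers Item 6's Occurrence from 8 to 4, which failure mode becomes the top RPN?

Item 8

RPN = Severity × Occurrence × Detection:
  Item 4: 10 × 2 × 3 = 60
  Item 5: 6 × 3 × 5 = 90
  Item 6: 4 × 8 × 10 = 320
  Item 7: 2 × 8 × 4 = 64
  Item 8: 10 × 3 × 10 = 300
After action: Item 6 → 4 × 4 × 10 = 160.
Revised RPNs: Item 8=300, Item 6=160, Item 5=90, Item 7=64, Item 4=60.
Highest is now Item 8 (300).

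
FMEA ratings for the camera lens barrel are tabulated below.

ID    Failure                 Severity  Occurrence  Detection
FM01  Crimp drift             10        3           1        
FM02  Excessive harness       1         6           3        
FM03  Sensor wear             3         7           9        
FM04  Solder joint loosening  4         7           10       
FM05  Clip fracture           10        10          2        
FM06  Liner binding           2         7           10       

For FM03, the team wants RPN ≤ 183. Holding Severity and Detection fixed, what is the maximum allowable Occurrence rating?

6

FM03: S=3, O=7, D=9 → current RPN = 189.
Fixed product = 27. Need 27 × O ≤ 183, so O ≤ 183/27 = 6.78.
Maximum integer Occurrence rating = 6 (gives RPN 162; O=7 would give 189 > 183).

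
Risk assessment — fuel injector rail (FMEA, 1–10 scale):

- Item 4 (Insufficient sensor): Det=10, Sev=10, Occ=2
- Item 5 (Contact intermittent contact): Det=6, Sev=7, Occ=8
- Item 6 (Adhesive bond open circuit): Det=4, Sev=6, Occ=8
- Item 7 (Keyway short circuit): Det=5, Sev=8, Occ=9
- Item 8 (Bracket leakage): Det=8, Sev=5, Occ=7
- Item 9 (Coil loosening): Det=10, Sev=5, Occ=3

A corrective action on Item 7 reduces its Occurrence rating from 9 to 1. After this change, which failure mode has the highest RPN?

Item 5

RPN = Severity × Occurrence × Detection:
  Item 4: 10 × 2 × 10 = 200
  Item 5: 7 × 8 × 6 = 336
  Item 6: 6 × 8 × 4 = 192
  Item 7: 8 × 9 × 5 = 360
  Item 8: 5 × 7 × 8 = 280
  Item 9: 5 × 3 × 10 = 150
After action: Item 7 → 8 × 1 × 5 = 40.
Revised RPNs: Item 5=336, Item 8=280, Item 4=200, Item 6=192, Item 9=150, Item 7=40.
Highest is now Item 5 (336).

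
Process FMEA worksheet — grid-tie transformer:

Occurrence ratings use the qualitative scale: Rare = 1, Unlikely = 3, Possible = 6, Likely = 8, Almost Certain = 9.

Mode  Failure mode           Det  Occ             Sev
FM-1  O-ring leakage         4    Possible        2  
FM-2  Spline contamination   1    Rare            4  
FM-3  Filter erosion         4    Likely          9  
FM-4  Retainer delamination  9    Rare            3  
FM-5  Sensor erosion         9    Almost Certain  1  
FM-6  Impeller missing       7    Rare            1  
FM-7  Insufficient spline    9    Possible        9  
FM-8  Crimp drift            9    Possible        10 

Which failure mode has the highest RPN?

RPN = Severity × Occurrence × Detection:
  FM-1: 2 × 6 × 4 = 48
  FM-2: 4 × 1 × 1 = 4
  FM-3: 9 × 8 × 4 = 288
  FM-4: 3 × 1 × 9 = 27
  FM-5: 1 × 9 × 9 = 81
  FM-6: 1 × 1 × 7 = 7
  FM-7: 9 × 6 × 9 = 486
  FM-8: 10 × 6 × 9 = 540
Highest RPN is 540 → FM-8.

FM-8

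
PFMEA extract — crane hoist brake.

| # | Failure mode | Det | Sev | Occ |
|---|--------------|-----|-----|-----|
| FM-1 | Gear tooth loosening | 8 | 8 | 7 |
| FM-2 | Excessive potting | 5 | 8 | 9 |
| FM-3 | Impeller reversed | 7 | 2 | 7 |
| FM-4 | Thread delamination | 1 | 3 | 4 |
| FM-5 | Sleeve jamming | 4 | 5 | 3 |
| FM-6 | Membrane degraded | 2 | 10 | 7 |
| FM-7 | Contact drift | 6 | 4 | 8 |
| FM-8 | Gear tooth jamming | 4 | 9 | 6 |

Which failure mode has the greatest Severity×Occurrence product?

FM-2

Criticality = Severity × Occurrence:
  FM-1: 8 × 7 = 56
  FM-2: 8 × 9 = 72
  FM-3: 2 × 7 = 14
  FM-4: 3 × 4 = 12
  FM-5: 5 × 3 = 15
  FM-6: 10 × 7 = 70
  FM-7: 4 × 8 = 32
  FM-8: 9 × 6 = 54
Highest criticality is 72 → FM-2.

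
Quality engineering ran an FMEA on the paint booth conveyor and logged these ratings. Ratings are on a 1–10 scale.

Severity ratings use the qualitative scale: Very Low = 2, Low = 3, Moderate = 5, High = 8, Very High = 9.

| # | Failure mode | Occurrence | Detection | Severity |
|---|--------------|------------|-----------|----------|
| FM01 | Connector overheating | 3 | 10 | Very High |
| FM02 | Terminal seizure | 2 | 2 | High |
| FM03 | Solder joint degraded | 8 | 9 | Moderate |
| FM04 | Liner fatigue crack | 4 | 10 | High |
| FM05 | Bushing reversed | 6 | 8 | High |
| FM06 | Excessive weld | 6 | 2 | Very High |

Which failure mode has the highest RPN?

RPN = Severity × Occurrence × Detection:
  FM01: 9 × 3 × 10 = 270
  FM02: 8 × 2 × 2 = 32
  FM03: 5 × 8 × 9 = 360
  FM04: 8 × 4 × 10 = 320
  FM05: 8 × 6 × 8 = 384
  FM06: 9 × 6 × 2 = 108
Highest RPN is 384 → FM05.

FM05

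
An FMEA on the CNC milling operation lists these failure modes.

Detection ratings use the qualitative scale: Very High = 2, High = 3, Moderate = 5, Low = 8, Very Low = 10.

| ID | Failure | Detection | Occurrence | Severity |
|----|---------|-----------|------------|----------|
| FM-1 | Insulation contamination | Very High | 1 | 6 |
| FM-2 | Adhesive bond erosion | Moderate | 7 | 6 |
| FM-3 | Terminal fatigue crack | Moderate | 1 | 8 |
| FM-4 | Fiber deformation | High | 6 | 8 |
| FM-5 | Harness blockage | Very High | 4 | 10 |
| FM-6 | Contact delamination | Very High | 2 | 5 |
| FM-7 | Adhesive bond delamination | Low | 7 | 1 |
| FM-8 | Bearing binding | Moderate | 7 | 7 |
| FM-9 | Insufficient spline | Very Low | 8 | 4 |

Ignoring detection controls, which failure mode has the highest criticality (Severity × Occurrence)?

FM-8

Criticality = Severity × Occurrence:
  FM-1: 6 × 1 = 6
  FM-2: 6 × 7 = 42
  FM-3: 8 × 1 = 8
  FM-4: 8 × 6 = 48
  FM-5: 10 × 4 = 40
  FM-6: 5 × 2 = 10
  FM-7: 1 × 7 = 7
  FM-8: 7 × 7 = 49
  FM-9: 4 × 8 = 32
Highest criticality is 49 → FM-8.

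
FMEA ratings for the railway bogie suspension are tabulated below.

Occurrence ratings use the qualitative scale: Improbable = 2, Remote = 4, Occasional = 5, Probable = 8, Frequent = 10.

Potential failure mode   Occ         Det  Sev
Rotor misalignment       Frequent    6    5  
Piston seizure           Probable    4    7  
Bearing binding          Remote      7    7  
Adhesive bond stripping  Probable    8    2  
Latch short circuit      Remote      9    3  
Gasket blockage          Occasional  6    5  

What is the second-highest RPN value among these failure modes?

RPN = Severity × Occurrence × Detection:
  Rotor misalignment: 5 × 10 × 6 = 300
  Piston seizure: 7 × 8 × 4 = 224
  Bearing binding: 7 × 4 × 7 = 196
  Adhesive bond stripping: 2 × 8 × 8 = 128
  Latch short circuit: 3 × 4 × 9 = 108
  Gasket blockage: 5 × 5 × 6 = 150
Sorted descending: 300, 224, 196, 150, 128, 108.
The second-highest RPN is 224 (Piston seizure).

224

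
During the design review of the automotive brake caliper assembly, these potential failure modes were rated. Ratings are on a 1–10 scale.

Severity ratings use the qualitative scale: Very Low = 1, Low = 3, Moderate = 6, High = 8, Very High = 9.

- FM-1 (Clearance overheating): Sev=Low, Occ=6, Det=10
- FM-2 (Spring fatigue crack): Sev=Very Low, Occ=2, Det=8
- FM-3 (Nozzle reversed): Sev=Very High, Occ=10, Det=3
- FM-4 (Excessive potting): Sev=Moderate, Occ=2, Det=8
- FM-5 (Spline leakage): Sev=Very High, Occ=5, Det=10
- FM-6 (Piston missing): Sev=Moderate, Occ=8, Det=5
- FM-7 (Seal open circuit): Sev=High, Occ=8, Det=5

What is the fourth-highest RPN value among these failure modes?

240

RPN = Severity × Occurrence × Detection:
  FM-1: 3 × 6 × 10 = 180
  FM-2: 1 × 2 × 8 = 16
  FM-3: 9 × 10 × 3 = 270
  FM-4: 6 × 2 × 8 = 96
  FM-5: 9 × 5 × 10 = 450
  FM-6: 6 × 8 × 5 = 240
  FM-7: 8 × 8 × 5 = 320
Sorted descending: 450, 320, 270, 240, 180, 96, 16.
The fourth-highest RPN is 240 (FM-6).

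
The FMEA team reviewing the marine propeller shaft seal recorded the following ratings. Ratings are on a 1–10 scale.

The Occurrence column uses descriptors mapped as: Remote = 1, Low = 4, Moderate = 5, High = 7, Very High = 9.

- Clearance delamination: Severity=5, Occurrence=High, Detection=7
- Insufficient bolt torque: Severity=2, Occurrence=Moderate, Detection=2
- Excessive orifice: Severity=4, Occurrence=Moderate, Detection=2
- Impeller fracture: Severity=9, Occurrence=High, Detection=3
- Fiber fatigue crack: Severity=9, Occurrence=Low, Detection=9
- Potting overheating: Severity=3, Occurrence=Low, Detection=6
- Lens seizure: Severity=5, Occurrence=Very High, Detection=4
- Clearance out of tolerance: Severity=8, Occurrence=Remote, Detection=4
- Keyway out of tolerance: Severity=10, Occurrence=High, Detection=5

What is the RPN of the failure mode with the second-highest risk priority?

RPN = Severity × Occurrence × Detection:
  Clearance delamination: 5 × 7 × 7 = 245
  Insufficient bolt torque: 2 × 5 × 2 = 20
  Excessive orifice: 4 × 5 × 2 = 40
  Impeller fracture: 9 × 7 × 3 = 189
  Fiber fatigue crack: 9 × 4 × 9 = 324
  Potting overheating: 3 × 4 × 6 = 72
  Lens seizure: 5 × 9 × 4 = 180
  Clearance out of tolerance: 8 × 1 × 4 = 32
  Keyway out of tolerance: 10 × 7 × 5 = 350
Sorted descending: 350, 324, 245, 189, 180, 72, 40, 32, 20.
The second-highest RPN is 324 (Fiber fatigue crack).

324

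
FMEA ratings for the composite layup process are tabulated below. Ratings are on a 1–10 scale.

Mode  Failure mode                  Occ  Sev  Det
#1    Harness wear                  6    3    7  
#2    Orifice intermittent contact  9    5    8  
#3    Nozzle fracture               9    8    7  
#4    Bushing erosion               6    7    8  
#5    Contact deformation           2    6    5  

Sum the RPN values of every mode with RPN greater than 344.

864

RPN = Severity × Occurrence × Detection:
  #1: 3 × 6 × 7 = 126
  #2: 5 × 9 × 8 = 360
  #3: 8 × 9 × 7 = 504
  #4: 7 × 6 × 8 = 336
  #5: 6 × 2 × 5 = 60
RPN > 344: #2 (360), #3 (504).
Sum: 360 + 504 = 864.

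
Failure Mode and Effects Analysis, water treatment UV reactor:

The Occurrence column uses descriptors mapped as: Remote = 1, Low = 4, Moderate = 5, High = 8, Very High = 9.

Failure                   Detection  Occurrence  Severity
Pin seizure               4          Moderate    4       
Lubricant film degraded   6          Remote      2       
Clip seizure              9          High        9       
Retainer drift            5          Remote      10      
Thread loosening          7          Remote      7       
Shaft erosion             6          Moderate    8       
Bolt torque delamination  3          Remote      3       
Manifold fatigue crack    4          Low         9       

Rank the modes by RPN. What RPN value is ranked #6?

49

RPN = Severity × Occurrence × Detection:
  Pin seizure: 4 × 5 × 4 = 80
  Lubricant film degraded: 2 × 1 × 6 = 12
  Clip seizure: 9 × 8 × 9 = 648
  Retainer drift: 10 × 1 × 5 = 50
  Thread loosening: 7 × 1 × 7 = 49
  Shaft erosion: 8 × 5 × 6 = 240
  Bolt torque delamination: 3 × 1 × 3 = 9
  Manifold fatigue crack: 9 × 4 × 4 = 144
Sorted descending: 648, 240, 144, 80, 50, 49, 12, 9.
The sixth-highest RPN is 49 (Thread loosening).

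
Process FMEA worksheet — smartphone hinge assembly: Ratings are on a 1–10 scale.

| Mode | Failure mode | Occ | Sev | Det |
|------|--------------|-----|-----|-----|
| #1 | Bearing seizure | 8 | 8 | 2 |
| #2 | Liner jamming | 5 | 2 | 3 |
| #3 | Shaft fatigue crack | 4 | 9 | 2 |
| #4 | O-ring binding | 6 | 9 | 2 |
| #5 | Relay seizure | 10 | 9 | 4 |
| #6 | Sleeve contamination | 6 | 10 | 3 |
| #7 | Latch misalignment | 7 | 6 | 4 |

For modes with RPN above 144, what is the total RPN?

708

RPN = Severity × Occurrence × Detection:
  #1: 8 × 8 × 2 = 128
  #2: 2 × 5 × 3 = 30
  #3: 9 × 4 × 2 = 72
  #4: 9 × 6 × 2 = 108
  #5: 9 × 10 × 4 = 360
  #6: 10 × 6 × 3 = 180
  #7: 6 × 7 × 4 = 168
RPN > 144: #5 (360), #6 (180), #7 (168).
Sum: 360 + 180 + 168 = 708.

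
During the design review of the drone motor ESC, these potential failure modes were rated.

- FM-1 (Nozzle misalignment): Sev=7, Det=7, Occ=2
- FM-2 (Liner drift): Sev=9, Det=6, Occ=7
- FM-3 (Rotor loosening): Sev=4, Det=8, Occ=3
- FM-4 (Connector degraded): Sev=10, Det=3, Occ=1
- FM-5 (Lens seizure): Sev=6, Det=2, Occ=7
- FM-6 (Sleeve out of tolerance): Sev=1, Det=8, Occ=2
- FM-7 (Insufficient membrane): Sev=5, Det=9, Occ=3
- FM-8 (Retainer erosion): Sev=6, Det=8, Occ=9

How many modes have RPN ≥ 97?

RPN = Severity × Occurrence × Detection:
  FM-1: 7 × 2 × 7 = 98
  FM-2: 9 × 7 × 6 = 378
  FM-3: 4 × 3 × 8 = 96
  FM-4: 10 × 1 × 3 = 30
  FM-5: 6 × 7 × 2 = 84
  FM-6: 1 × 2 × 8 = 16
  FM-7: 5 × 3 × 9 = 135
  FM-8: 6 × 9 × 8 = 432
Modes with RPN ≥ 97: FM-1 (98), FM-2 (378), FM-7 (135), FM-8 (432) → 4.

4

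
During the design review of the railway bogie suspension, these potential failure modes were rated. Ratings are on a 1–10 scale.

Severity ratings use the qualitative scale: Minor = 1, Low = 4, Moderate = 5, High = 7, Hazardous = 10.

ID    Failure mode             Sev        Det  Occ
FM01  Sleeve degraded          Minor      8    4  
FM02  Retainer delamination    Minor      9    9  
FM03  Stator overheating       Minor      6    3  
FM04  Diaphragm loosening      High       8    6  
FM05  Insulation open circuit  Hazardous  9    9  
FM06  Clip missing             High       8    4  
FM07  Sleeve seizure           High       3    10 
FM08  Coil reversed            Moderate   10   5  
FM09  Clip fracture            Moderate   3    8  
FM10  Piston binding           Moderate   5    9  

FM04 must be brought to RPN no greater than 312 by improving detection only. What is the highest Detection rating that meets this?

FM04: S=7, O=6, D=8 → current RPN = 336.
Fixed product = 42. Need 42 × D ≤ 312, so D ≤ 312/42 = 7.43.
Maximum integer Detection rating = 7 (gives RPN 294; D=8 would give 336 > 312).

7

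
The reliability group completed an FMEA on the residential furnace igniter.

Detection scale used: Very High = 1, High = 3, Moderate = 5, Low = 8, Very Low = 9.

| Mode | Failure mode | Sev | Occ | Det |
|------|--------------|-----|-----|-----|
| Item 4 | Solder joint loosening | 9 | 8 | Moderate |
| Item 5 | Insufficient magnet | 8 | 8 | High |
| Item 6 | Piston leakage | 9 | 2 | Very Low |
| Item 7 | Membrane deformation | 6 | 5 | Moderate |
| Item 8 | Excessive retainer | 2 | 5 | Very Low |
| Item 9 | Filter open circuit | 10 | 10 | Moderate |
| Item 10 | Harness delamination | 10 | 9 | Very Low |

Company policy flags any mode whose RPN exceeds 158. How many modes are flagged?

5

RPN = Severity × Occurrence × Detection:
  Item 4: 9 × 8 × 5 = 360
  Item 5: 8 × 8 × 3 = 192
  Item 6: 9 × 2 × 9 = 162
  Item 7: 6 × 5 × 5 = 150
  Item 8: 2 × 5 × 9 = 90
  Item 9: 10 × 10 × 5 = 500
  Item 10: 10 × 9 × 9 = 810
Modes with RPN > 158: Item 4 (360), Item 5 (192), Item 6 (162), Item 9 (500), Item 10 (810) → 5.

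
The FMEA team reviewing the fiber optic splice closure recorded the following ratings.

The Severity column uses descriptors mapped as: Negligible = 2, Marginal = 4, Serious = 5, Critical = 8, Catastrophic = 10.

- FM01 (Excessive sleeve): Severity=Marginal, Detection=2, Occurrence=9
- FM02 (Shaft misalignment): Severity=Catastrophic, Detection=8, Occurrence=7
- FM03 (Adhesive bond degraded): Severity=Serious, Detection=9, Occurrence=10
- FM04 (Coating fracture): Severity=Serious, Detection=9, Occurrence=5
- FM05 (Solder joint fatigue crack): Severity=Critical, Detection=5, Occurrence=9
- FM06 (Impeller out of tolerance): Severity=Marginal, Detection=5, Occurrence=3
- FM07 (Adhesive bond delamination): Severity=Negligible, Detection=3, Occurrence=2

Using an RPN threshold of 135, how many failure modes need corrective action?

RPN = Severity × Occurrence × Detection:
  FM01: 4 × 9 × 2 = 72
  FM02: 10 × 7 × 8 = 560
  FM03: 5 × 10 × 9 = 450
  FM04: 5 × 5 × 9 = 225
  FM05: 8 × 9 × 5 = 360
  FM06: 4 × 3 × 5 = 60
  FM07: 2 × 2 × 3 = 12
Modes with RPN ≥ 135: FM02 (560), FM03 (450), FM04 (225), FM05 (360) → 4.

4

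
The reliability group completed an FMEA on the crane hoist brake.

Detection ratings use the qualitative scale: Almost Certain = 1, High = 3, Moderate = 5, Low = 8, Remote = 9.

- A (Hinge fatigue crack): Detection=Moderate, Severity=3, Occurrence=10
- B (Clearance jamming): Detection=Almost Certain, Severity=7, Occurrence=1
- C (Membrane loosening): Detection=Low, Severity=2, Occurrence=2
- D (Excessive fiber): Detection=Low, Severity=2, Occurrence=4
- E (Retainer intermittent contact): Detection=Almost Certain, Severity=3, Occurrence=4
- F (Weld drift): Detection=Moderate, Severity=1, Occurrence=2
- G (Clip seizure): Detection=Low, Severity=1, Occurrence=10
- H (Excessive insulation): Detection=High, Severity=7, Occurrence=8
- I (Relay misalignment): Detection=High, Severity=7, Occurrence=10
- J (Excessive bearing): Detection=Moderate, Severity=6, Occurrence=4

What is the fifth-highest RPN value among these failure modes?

80

RPN = Severity × Occurrence × Detection:
  A: 3 × 10 × 5 = 150
  B: 7 × 1 × 1 = 7
  C: 2 × 2 × 8 = 32
  D: 2 × 4 × 8 = 64
  E: 3 × 4 × 1 = 12
  F: 1 × 2 × 5 = 10
  G: 1 × 10 × 8 = 80
  H: 7 × 8 × 3 = 168
  I: 7 × 10 × 3 = 210
  J: 6 × 4 × 5 = 120
Sorted descending: 210, 168, 150, 120, 80, 64, 32, 12, 10, 7.
The fifth-highest RPN is 80 (G).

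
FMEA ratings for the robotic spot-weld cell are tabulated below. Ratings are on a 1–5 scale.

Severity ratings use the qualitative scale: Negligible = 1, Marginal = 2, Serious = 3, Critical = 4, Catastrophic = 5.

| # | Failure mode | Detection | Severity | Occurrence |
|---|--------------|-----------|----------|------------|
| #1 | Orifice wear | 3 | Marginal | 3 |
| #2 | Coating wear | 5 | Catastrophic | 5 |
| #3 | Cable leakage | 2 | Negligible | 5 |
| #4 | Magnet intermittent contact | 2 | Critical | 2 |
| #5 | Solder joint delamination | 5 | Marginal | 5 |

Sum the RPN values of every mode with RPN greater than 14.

RPN = Severity × Occurrence × Detection:
  #1: 2 × 3 × 3 = 18
  #2: 5 × 5 × 5 = 125
  #3: 1 × 5 × 2 = 10
  #4: 4 × 2 × 2 = 16
  #5: 2 × 5 × 5 = 50
RPN > 14: #1 (18), #2 (125), #4 (16), #5 (50).
Sum: 18 + 125 + 16 + 50 = 209.

209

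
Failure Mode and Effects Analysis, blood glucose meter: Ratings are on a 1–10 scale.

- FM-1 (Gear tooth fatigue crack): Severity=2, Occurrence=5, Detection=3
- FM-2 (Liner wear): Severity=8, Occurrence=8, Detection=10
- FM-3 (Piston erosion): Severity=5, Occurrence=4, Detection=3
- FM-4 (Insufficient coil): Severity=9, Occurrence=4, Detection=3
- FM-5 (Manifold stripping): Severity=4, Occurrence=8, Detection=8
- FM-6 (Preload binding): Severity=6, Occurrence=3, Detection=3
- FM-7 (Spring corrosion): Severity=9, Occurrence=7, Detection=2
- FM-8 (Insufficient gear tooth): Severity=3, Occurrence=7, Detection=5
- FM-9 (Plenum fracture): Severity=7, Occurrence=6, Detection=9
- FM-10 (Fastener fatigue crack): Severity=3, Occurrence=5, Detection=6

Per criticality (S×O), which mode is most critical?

Criticality = Severity × Occurrence:
  FM-1: 2 × 5 = 10
  FM-2: 8 × 8 = 64
  FM-3: 5 × 4 = 20
  FM-4: 9 × 4 = 36
  FM-5: 4 × 8 = 32
  FM-6: 6 × 3 = 18
  FM-7: 9 × 7 = 63
  FM-8: 3 × 7 = 21
  FM-9: 7 × 6 = 42
  FM-10: 3 × 5 = 15
Highest criticality is 64 → FM-2.

FM-2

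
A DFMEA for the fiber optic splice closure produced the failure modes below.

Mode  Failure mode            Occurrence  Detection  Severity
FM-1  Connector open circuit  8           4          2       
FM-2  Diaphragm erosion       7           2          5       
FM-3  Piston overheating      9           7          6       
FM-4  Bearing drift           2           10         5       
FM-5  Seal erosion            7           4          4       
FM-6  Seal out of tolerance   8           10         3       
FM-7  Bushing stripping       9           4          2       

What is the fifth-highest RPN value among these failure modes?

72

RPN = Severity × Occurrence × Detection:
  FM-1: 2 × 8 × 4 = 64
  FM-2: 5 × 7 × 2 = 70
  FM-3: 6 × 9 × 7 = 378
  FM-4: 5 × 2 × 10 = 100
  FM-5: 4 × 7 × 4 = 112
  FM-6: 3 × 8 × 10 = 240
  FM-7: 2 × 9 × 4 = 72
Sorted descending: 378, 240, 112, 100, 72, 70, 64.
The fifth-highest RPN is 72 (FM-7).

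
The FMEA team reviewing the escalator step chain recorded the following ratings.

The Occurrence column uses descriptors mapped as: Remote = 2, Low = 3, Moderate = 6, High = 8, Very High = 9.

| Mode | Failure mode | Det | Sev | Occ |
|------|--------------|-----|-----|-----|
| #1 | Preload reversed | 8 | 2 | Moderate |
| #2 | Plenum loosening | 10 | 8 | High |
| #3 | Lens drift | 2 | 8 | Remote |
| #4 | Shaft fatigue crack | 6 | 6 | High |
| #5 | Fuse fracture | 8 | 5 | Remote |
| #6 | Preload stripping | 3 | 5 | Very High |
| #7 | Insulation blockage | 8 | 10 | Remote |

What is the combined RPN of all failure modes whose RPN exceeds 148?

1088

RPN = Severity × Occurrence × Detection:
  #1: 2 × 6 × 8 = 96
  #2: 8 × 8 × 10 = 640
  #3: 8 × 2 × 2 = 32
  #4: 6 × 8 × 6 = 288
  #5: 5 × 2 × 8 = 80
  #6: 5 × 9 × 3 = 135
  #7: 10 × 2 × 8 = 160
RPN > 148: #2 (640), #4 (288), #7 (160).
Sum: 640 + 288 + 160 = 1088.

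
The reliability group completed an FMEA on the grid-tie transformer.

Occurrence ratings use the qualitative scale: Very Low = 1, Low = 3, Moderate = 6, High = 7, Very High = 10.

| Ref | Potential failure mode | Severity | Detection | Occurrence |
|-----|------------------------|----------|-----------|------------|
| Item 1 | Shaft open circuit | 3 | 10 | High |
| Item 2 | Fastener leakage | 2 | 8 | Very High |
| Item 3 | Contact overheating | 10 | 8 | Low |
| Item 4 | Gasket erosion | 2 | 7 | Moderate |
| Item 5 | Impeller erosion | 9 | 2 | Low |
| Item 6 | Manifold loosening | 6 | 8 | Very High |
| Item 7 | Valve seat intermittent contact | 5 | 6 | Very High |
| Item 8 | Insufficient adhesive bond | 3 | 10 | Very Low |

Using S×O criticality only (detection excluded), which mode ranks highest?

Criticality = Severity × Occurrence:
  Item 1: 3 × 7 = 21
  Item 2: 2 × 10 = 20
  Item 3: 10 × 3 = 30
  Item 4: 2 × 6 = 12
  Item 5: 9 × 3 = 27
  Item 6: 6 × 10 = 60
  Item 7: 5 × 10 = 50
  Item 8: 3 × 1 = 3
Highest criticality is 60 → Item 6.

Item 6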